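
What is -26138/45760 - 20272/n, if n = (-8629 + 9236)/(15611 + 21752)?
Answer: -17329840132563/13888160 ≈ -1.2478e+6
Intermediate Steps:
n = 607/37363 ≈ 0.016246
-26138/45760 - 20272/n = -26138/45760 - 20272/607/37363 = -26138*1/45760 - 20272*37363/607 = -13069/22880 - 757422736/607 = -17329840132563/13888160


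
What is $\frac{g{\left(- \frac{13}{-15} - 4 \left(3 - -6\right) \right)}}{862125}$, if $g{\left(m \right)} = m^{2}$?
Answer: $\frac{277729}{193978125} \approx 0.0014318$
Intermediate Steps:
$\frac{g{\left(- \frac{13}{-15} - 4 \left(3 - -6\right) \right)}}{862125} = \frac{\left(- \frac{13}{-15} - 4 \left(3 - -6\right)\right)^{2}}{862125} = \left(\left(-13\right) \left(- \frac{1}{15}\right) - 4 \left(3 + 6\right)\right)^{2} \cdot \frac{1}{862125} = \left(\frac{13}{15} - 36\right)^{2} \cdot \frac{1}{862125} = \left(- \frac{527}{15}\right)^{2} \cdot \frac{1}{862125} = \frac{277729}{225} \cdot \frac{1}{862125} = \frac{277729}{193978125}$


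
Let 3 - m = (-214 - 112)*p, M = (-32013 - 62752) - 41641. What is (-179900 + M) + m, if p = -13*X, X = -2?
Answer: -307827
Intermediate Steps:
p = 26 (p = -13*(-2) = 26)
M = -136406 (M = -94765 - 41641 = -136406)
m = 8479 (m = 3 - (-214 - 112)*26 = 3 - (-326)*26 = 3 - 1*(-8476) = 3 + 8476 = 8479)
(-179900 + M) + m = (-179900 - 136406) + 8479 = -316306 + 8479 = -307827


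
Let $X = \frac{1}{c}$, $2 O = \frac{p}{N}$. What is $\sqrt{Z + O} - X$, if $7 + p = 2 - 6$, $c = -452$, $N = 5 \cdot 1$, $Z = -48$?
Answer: $\frac{1}{452} + \frac{i \sqrt{4910}}{10} \approx 0.0022124 + 7.0071 i$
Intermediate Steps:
$N = 5$
$p = -11$ ($p = -7 + \left(2 - 6\right) = -7 - 4 = -11$)
$O = - \frac{11}{10}$ ($O = \frac{\frac{1}{5} \left(-11\right)}{2} = \frac{1}{2} \left(- \frac{11}{5}\right) = - \frac{11}{10} \approx -1.1$)
$X = - \frac{1}{452}$ ($X = \frac{1}{-452} = - \frac{1}{452} \approx -0.0022124$)
$\sqrt{Z + O} - X = \sqrt{-48 - \frac{11}{10}} - - \frac{1}{452} = \sqrt{- \frac{491}{10}} + \frac{1}{452} = \frac{i \sqrt{4910}}{10} + \frac{1}{452} = \frac{1}{452} + \frac{i \sqrt{4910}}{10}$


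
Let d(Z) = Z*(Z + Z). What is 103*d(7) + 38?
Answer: 10132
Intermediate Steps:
d(Z) = 2*Z² (d(Z) = Z*(2*Z) = 2*Z²)
103*d(7) + 38 = 103*(2*7²) + 38 = 103*(2*49) + 38 = 103*98 + 38 = 10094 + 38 = 10132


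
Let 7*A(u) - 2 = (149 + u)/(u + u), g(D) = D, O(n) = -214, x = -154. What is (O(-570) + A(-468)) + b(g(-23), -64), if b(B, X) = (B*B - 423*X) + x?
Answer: 25490401/936 ≈ 27233.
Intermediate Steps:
b(B, X) = -154 + B**2 - 423*X (b(B, X) = (B*B - 423*X) - 154 = (B**2 - 423*X) - 154 = -154 + B**2 - 423*X)
A(u) = 2/7 + (149 + u)/(14*u) (A(u) = 2/7 + ((149 + u)/(u + u))/7 = 2/7 + ((149 + u)/((2*u)))/7 = 2/7 + ((149 + u)*(1/(2*u)))/7 = 2/7 + ((149 + u)/(2*u))/7 = 2/7 + (149 + u)/(14*u))
(O(-570) + A(-468)) + b(g(-23), -64) = (-214 + (1/14)*(149 + 5*(-468))/(-468)) + (-154 + (-23)**2 - 423*(-64)) = (-214 + (1/14)*(-1/468)*(149 - 2340)) + (-154 + 529 + 27072) = (-214 + (1/14)*(-1/468)*(-2191)) + 27447 = (-214 + 313/936) + 27447 = -199991/936 + 27447 = 25490401/936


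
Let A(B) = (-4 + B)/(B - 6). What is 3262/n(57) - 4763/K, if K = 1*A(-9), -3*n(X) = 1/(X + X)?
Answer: -14574297/13 ≈ -1.1211e+6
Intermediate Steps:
A(B) = (-4 + B)/(-6 + B)
n(X) = -1/(6*X) (n(X) = -1/(3*(X + X)) = -1/(2*X)/3 = -1/(6*X))
K = 13/15 (K = 1*((-4 - 9)/(-6 - 9)) = 1*(-13/(-15)) = 1*(-1/15*(-13)) = 1*(13/15) = 13/15 ≈ 0.86667)
3262/n(57) - 4763/K = 3262/((-1/6/57)) - 4763/13/15 = 3262/((-1/6*1/57)) - 4763*15/13 = 3262/(-1/342) - 71445/13 = 3262*(-342) - 71445/13 = -1115604 - 71445/13 = -14574297/13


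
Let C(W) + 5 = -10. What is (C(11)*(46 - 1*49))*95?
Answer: 4275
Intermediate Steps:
C(W) = -15 (C(W) = -5 - 10 = -15)
(C(11)*(46 - 1*49))*95 = -15*(46 - 1*49)*95 = -15*(46 - 49)*95 = -15*(-3)*95 = 45*95 = 4275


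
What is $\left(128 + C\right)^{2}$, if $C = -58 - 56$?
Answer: $196$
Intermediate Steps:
$C = -114$
$\left(128 + C\right)^{2} = \left(128 - 114\right)^{2} = 14^{2} = 196$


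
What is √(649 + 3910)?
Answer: √4559 ≈ 67.520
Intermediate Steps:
√(649 + 3910) = √4559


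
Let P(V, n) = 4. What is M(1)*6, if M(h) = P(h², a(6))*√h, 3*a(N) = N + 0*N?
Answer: 24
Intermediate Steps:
a(N) = N/3 (a(N) = (N + 0*N)/3 = (N + 0)/3 = N/3)
M(h) = 4*√h
M(1)*6 = (4*√1)*6 = (4*1)*6 = 4*6 = 24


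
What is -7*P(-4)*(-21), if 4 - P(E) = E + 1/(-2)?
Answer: 2499/2 ≈ 1249.5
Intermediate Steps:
P(E) = 9/2 - E (P(E) = 4 - (E + 1/(-2)) = 4 - (E - 1/2) = 4 - (-1/2 + E) = 4 + (1/2 - E) = 9/2 - E)
-7*P(-4)*(-21) = -7*(9/2 - 1*(-4))*(-21) = -7*(9/2 + 4)*(-21) = -7*17/2*(-21) = -119/2*(-21) = 2499/2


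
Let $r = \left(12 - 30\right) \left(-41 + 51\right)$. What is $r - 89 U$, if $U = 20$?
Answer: $-1960$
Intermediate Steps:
$r = -180$ ($r = \left(-18\right) 10 = -180$)
$r - 89 U = -180 - 1780 = -1960$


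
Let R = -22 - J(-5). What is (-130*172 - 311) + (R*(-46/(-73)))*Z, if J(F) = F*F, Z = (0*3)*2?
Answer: -22671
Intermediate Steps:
Z = 0 (Z = 0*2 = 0)
J(F) = F²
R = -47 (R = -22 - 1*(-5)² = -22 - 1*25 = -22 - 25 = -47)
(-130*172 - 311) + (R*(-46/(-73)))*Z = (-130*172 - 311) - (-2162)/(-73)*0 = (-22360 - 311) - (-2162)*(-1)/73*0 = -22671 - 47*46/73*0 = -22671 - 2162/73*0 = -22671 + 0 = -22671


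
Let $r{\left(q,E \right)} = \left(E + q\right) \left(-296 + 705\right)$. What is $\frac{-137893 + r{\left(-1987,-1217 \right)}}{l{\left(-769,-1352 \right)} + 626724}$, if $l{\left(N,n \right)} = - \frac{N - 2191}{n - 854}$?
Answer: $- \frac{1597506887}{691275092} \approx -2.311$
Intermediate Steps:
$r{\left(q,E \right)} = 409 E + 409 q$ ($r{\left(q,E \right)} = \left(E + q\right) 409 = 409 E + 409 q$)
$l{\left(N,n \right)} = - \frac{-2191 + N}{-854 + n}$
$\frac{-137893 + r{\left(-1987,-1217 \right)}}{l{\left(-769,-1352 \right)} + 626724} = \frac{-137893 + \left(409 \left(-1217\right) + 409 \left(-1987\right)\right)}{\frac{2191 - -769}{-854 - 1352} + 626724} = \frac{-137893 - 1310436}{\frac{2191 + 769}{-2206} + 626724} = \frac{-137893 - 1310436}{\left(- \frac{1}{2206}\right) 2960 + 626724} = - \frac{1448329}{- \frac{1480}{1103} + 626724} = - \frac{1448329}{\frac{691275092}{1103}} = \left(-1448329\right) \frac{1103}{691275092} = - \frac{1597506887}{691275092}$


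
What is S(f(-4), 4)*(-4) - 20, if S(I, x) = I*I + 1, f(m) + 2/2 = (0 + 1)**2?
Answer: -24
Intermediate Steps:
f(m) = 0 (f(m) = -1 + (0 + 1)**2 = -1 + 1**2 = -1 + 1 = 0)
S(I, x) = 1 + I**2 (S(I, x) = I**2 + 1 = 1 + I**2)
S(f(-4), 4)*(-4) - 20 = (1 + 0**2)*(-4) - 20 = (1 + 0)*(-4) - 20 = 1*(-4) - 20 = -4 - 20 = -24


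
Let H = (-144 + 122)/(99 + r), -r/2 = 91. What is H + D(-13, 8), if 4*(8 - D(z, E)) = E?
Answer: 520/83 ≈ 6.2651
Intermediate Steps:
r = -182 (r = -2*91 = -182)
H = 22/83 (H = (-144 + 122)/(99 - 182) = -22/(-83) = -22*(-1/83) = 22/83 ≈ 0.26506)
D(z, E) = 8 - E/4
H + D(-13, 8) = 22/83 + (8 - ¼*8) = 22/83 + (8 - 2) = 22/83 + 6 = 520/83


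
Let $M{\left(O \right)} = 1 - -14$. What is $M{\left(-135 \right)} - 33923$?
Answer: $-33908$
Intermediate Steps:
$M{\left(O \right)} = 15$ ($M{\left(O \right)} = 1 + 14 = 15$)
$M{\left(-135 \right)} - 33923 = 15 - 33923 = -33908$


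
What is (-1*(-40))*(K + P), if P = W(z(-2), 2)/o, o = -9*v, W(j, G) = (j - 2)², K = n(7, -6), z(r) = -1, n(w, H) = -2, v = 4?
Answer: -90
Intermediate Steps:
K = -2
W(j, G) = (-2 + j)²
o = -36 (o = -9*4 = -36)
P = -¼ (P = (-2 - 1)²/(-36) = (-3)²*(-1/36) = 9*(-1/36) = -¼ ≈ -0.25000)
(-1*(-40))*(K + P) = (-1*(-40))*(-2 - ¼) = 40*(-9/4) = -90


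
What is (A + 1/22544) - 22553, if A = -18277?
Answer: -920471519/22544 ≈ -40830.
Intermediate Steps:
(A + 1/22544) - 22553 = (-18277 + 1/22544) - 22553 = -412036687/22544 - 22553 = -920471519/22544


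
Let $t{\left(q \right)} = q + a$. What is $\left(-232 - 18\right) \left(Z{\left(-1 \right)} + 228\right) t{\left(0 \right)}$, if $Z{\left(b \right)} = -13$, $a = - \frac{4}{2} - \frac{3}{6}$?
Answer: $134375$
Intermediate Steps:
$a = - \frac{5}{2}$ ($a = \left(-4\right) \frac{1}{2} - \frac{1}{2} = -2 - \frac{1}{2} = - \frac{5}{2} \approx -2.5$)
$t{\left(q \right)} = - \frac{5}{2} + q$ ($t{\left(q \right)} = q - \frac{5}{2} = - \frac{5}{2} + q$)
$\left(-232 - 18\right) \left(Z{\left(-1 \right)} + 228\right) t{\left(0 \right)} = \left(-232 - 18\right) \left(-13 + 228\right) \left(- \frac{5}{2} + 0\right) = \left(-250\right) 215 \left(- \frac{5}{2}\right) = \left(-53750\right) \left(- \frac{5}{2}\right) = 134375$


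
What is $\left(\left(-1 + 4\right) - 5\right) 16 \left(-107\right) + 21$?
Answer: $3445$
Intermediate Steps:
$\left(\left(-1 + 4\right) - 5\right) 16 \left(-107\right) + 21 = \left(3 - 5\right) 16 \left(-107\right) + 21 = \left(-2\right) 16 \left(-107\right) + 21 = \left(-32\right) \left(-107\right) + 21 = 3424 + 21 = 3445$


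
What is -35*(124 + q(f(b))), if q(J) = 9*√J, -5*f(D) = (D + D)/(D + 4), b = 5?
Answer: -4340 - 105*I*√2 ≈ -4340.0 - 148.49*I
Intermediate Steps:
f(D) = -2*D/(5*(4 + D)) (f(D) = -(D + D)/(5*(D + 4)) = -2*D/(5*(4 + D)))
-35*(124 + q(f(b))) = -35*(124 + 9*√(-2*5/(20 + 5*5))) = -35*(124 + 9*√(-2*5/(20 + 25))) = -35*(124 + 9*√(-2*5/45)) = -35*(124 + 9*√(-2*5*1/45)) = -35*(124 + 9*√(-2/9)) = -35*(124 + 9*(I*√2/3)) = -35*(124 + 3*I*√2) = -4340 - 105*I*√2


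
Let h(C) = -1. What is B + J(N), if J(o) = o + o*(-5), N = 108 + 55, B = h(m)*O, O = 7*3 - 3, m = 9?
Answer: -670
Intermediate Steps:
O = 18 (O = 21 - 3 = 18)
B = -18 (B = -1*18 = -18)
N = 163
J(o) = -4*o (J(o) = o - 5*o = -4*o)
B + J(N) = -18 - 4*163 = -18 - 652 = -670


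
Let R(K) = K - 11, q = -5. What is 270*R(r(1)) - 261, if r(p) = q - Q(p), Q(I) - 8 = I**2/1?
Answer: -7011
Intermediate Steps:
Q(I) = 8 + I**2 (Q(I) = 8 + I**2/1 = 8 + I**2*1 = 8 + I**2)
r(p) = -13 - p**2 (r(p) = -5 - (8 + p**2) = -5 + (-8 - p**2) = -13 - p**2)
R(K) = -11 + K
270*R(r(1)) - 261 = 270*(-11 + (-13 - 1*1**2)) - 261 = 270*(-11 + (-13 - 1*1)) - 261 = 270*(-11 + (-13 - 1)) - 261 = 270*(-11 - 14) - 261 = 270*(-25) - 261 = -6750 - 261 = -7011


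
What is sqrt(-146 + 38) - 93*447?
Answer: -41571 + 6*I*sqrt(3) ≈ -41571.0 + 10.392*I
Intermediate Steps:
sqrt(-146 + 38) - 93*447 = sqrt(-108) - 41571 = 6*I*sqrt(3) - 41571 = -41571 + 6*I*sqrt(3)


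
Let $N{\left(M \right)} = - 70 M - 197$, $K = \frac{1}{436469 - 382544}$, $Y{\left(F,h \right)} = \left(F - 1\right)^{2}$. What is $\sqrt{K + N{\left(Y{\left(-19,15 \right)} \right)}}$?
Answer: $\frac{2 i \sqrt{819942148542}}{10785} \approx 167.92 i$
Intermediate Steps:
$Y{\left(F,h \right)} = \left(-1 + F\right)^{2}$
$K = \frac{1}{53925} \approx 1.8544 \cdot 10^{-5}$
$N{\left(M \right)} = -197 - 70 M$
$\sqrt{K + N{\left(Y{\left(-19,15 \right)} \right)}} = \sqrt{\frac{1}{53925} - \left(197 + 70 \left(-1 - 19\right)^{2}\right)} = \sqrt{\frac{1}{53925} - \left(197 + 70 \left(-20\right)^{2}\right)} = \sqrt{\frac{1}{53925} - 28197} = \sqrt{- \frac{1520523224}{53925}} = \frac{2 i \sqrt{819942148542}}{10785}$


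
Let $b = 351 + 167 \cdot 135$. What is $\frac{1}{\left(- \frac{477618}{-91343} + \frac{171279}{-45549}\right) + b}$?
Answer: $\frac{66040989}{1512171466439} \approx 4.3673 \cdot 10^{-5}$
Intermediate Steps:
$b = 22896$ ($b = 351 + 22545 = 22896$)
$\frac{1}{\left(- \frac{477618}{-91343} + \frac{171279}{-45549}\right) + b} = \frac{1}{\left(- \frac{477618}{-91343} + \frac{171279}{-45549}\right) + 22896} = \frac{1}{\left(\left(-477618\right) \left(- \frac{1}{91343}\right) + 171279 \left(- \frac{1}{45549}\right)\right) + 22896} = \frac{1}{\left(\frac{477618}{91343} - \frac{19031}{5061}\right) + 22896} = \frac{1}{\frac{96982295}{66040989} + 22896} = \frac{1}{\frac{1512171466439}{66040989}} = \frac{66040989}{1512171466439}$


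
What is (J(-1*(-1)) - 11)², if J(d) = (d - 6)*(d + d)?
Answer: 441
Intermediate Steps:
J(d) = 2*d*(-6 + d) (J(d) = (-6 + d)*(2*d) = 2*d*(-6 + d))
(J(-1*(-1)) - 11)² = (2*(-1*(-1))*(-6 - 1*(-1)) - 11)² = (2*1*(-6 + 1) - 11)² = (2*1*(-5) - 11)² = (-10 - 11)² = (-21)² = 441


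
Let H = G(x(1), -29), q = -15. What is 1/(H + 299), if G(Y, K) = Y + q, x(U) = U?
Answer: 1/285 ≈ 0.0035088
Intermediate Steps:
G(Y, K) = -15 + Y (G(Y, K) = Y - 15 = -15 + Y)
H = -14 (H = -15 + 1 = -14)
1/(H + 299) = 1/(-14 + 299) = 1/285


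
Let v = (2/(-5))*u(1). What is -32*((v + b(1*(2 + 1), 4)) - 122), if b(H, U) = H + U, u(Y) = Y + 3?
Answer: 18656/5 ≈ 3731.2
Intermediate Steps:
u(Y) = 3 + Y
v = -8/5 (v = (2/(-5))*(3 + 1) = (2*(-1/5))*4 = -2/5*4 = -8/5 ≈ -1.6000)
-32*((v + b(1*(2 + 1), 4)) - 122) = -32*((-8/5 + (1*(2 + 1) + 4)) - 122) = -32*((-8/5 + (1*3 + 4)) - 122) = -32*((-8/5 + (3 + 4)) - 122) = -32*((-8/5 + 7) - 122) = -32*(27/5 - 122) = -32*(-583/5) = 18656/5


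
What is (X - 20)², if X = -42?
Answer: 3844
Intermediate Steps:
(X - 20)² = (-42 - 20)² = (-62)² = 3844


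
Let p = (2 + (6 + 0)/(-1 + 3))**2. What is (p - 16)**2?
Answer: 81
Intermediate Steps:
p = 25 (p = (2 + 6/2)**2 = (2 + 6*(1/2))**2 = (2 + 3)**2 = 5**2 = 25)
(p - 16)**2 = (25 - 16)**2 = 9**2 = 81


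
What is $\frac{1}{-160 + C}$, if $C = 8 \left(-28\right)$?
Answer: $- \frac{1}{384} \approx -0.0026042$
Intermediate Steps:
$C = -224$
$\frac{1}{-160 + C} = \frac{1}{-160 - 224} = \frac{1}{-384} = - \frac{1}{384}$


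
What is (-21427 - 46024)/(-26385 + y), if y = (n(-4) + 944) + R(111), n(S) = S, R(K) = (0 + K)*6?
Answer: 67451/24779 ≈ 2.7221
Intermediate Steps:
R(K) = 6*K (R(K) = K*6 = 6*K)
y = 1606 (y = (-4 + 944) + 6*111 = 940 + 666 = 1606)
(-21427 - 46024)/(-26385 + y) = (-21427 - 46024)/(-26385 + 1606) = -67451/(-24779) = -67451*(-1/24779) = 67451/24779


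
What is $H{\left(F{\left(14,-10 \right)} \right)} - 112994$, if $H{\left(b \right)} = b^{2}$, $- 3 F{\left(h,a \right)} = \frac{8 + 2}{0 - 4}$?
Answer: $- \frac{4067759}{36} \approx -1.1299 \cdot 10^{5}$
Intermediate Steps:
$F{\left(h,a \right)} = \frac{5}{6}$ ($F{\left(h,a \right)} = - \frac{\left(8 + 2\right) \frac{1}{0 - 4}}{3} = - \frac{10 \frac{1}{-4}}{3} = - \frac{10 \left(- \frac{1}{4}\right)}{3} = \left(- \frac{1}{3}\right) \left(- \frac{5}{2}\right) = \frac{5}{6}$)
$H{\left(F{\left(14,-10 \right)} \right)} - 112994 = \left(\frac{5}{6}\right)^{2} - 112994 = \frac{25}{36} - 112994 = - \frac{4067759}{36}$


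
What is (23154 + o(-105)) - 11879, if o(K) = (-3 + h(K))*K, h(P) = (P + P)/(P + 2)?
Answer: 1171720/103 ≈ 11376.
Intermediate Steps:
h(P) = 2*P/(2 + P) (h(P) = (2*P)/(2 + P) = 2*P/(2 + P))
o(K) = K*(-3 + 2*K/(2 + K)) (o(K) = (-3 + 2*K/(2 + K))*K = K*(-3 + 2*K/(2 + K)))
(23154 + o(-105)) - 11879 = (23154 - 105*(-6 - 1*(-105))/(2 - 105)) - 11879 = (23154 - 105*(-6 + 105)/(-103)) - 11879 = (23154 - 105*(-1/103)*99) - 11879 = (23154 + 10395/103) - 11879 = 2395257/103 - 11879 = 1171720/103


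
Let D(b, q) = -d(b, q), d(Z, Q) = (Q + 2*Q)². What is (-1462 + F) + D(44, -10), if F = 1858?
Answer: -504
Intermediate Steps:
d(Z, Q) = 9*Q² (d(Z, Q) = (3*Q)² = 9*Q²)
D(b, q) = -9*q²
(-1462 + F) + D(44, -10) = (-1462 + 1858) - 9*(-10)² = 396 - 9*100 = 396 - 900 = -504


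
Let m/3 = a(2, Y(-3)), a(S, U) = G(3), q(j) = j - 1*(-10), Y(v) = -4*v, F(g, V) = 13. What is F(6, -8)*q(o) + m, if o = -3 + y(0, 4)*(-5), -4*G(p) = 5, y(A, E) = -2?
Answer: 869/4 ≈ 217.25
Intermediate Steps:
G(p) = -5/4 (G(p) = -¼*5 = -5/4)
o = 7 (o = -3 - 2*(-5) = -3 + 10 = 7)
q(j) = 10 + j (q(j) = j + 10 = 10 + j)
a(S, U) = -5/4
m = -15/4 (m = 3*(-5/4) = -15/4 ≈ -3.7500)
F(6, -8)*q(o) + m = 13*(10 + 7) - 15/4 = 13*17 - 15/4 = 221 - 15/4 = 869/4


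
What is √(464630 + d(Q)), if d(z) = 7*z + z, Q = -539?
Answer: √460318 ≈ 678.47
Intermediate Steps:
d(z) = 8*z
√(464630 + d(Q)) = √(464630 + 8*(-539)) = √(464630 - 4312) = √460318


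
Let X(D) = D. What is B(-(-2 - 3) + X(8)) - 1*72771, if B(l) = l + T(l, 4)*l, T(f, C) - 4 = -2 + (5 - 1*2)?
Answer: -72693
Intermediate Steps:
T(f, C) = 5 (T(f, C) = 4 + (-2 + (5 - 1*2)) = 4 + (-2 + (5 - 2)) = 4 + (-2 + 3) = 4 + 1 = 5)
B(l) = 6*l (B(l) = l + 5*l = 6*l)
B(-(-2 - 3) + X(8)) - 1*72771 = 6*(-(-2 - 3) + 8) - 1*72771 = 6*(-1*(-5) + 8) - 72771 = 6*(5 + 8) - 72771 = 6*13 - 72771 = 78 - 72771 = -72693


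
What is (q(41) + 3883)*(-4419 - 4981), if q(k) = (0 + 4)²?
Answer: -36650600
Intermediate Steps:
q(k) = 16 (q(k) = 4² = 16)
(q(41) + 3883)*(-4419 - 4981) = (16 + 3883)*(-4419 - 4981) = 3899*(-9400) = -36650600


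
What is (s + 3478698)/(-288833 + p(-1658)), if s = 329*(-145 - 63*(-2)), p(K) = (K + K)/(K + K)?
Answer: -3472447/288832 ≈ -12.022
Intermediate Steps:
p(K) = 1 (p(K) = (2*K)/((2*K)) = (2*K)*(1/(2*K)) = 1)
s = -6251 (s = 329*(-145 + 126) = 329*(-19) = -6251)
(s + 3478698)/(-288833 + p(-1658)) = (-6251 + 3478698)/(-288833 + 1) = 3472447/(-288832) = 3472447*(-1/288832) = -3472447/288832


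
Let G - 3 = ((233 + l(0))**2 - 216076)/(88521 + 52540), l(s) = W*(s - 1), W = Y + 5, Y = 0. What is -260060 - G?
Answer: -36684582751/141061 ≈ -2.6006e+5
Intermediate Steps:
W = 5 (W = 0 + 5 = 5)
l(s) = -5 + 5*s (l(s) = 5*(s - 1) = 5*(-1 + s) = -5 + 5*s)
G = 259091/141061 (G = 3 + ((233 + (-5 + 5*0))**2 - 216076)/(88521 + 52540) = 3 + ((233 + (-5 + 0))**2 - 216076)/141061 = 3 + ((233 - 5)**2 - 216076)*(1/141061) = 3 + (228**2 - 216076)*(1/141061) = 3 + (51984 - 216076)*(1/141061) = 3 - 164092*1/141061 = 3 - 164092/141061 = 259091/141061 ≈ 1.8367)
-260060 - G = -260060 - 1*259091/141061 = -260060 - 259091/141061 = -36684582751/141061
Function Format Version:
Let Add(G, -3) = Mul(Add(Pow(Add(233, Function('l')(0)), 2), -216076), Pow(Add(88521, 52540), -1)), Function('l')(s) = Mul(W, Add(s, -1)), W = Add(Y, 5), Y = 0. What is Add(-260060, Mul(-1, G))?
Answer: Rational(-36684582751, 141061) ≈ -2.6006e+5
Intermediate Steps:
W = 5 (W = Add(0, 5) = 5)
Function('l')(s) = Add(-5, Mul(5, s)) (Function('l')(s) = Mul(5, Add(s, -1)) = Mul(5, Add(-1, s)) = Add(-5, Mul(5, s)))
G = Rational(259091, 141061) (G = Add(3, Mul(Add(Pow(Add(233, Add(-5, Mul(5, 0))), 2), -216076), Pow(Add(88521, 52540), -1))) = Add(3, Mul(Add(Pow(Add(233, Add(-5, 0)), 2), -216076), Pow(141061, -1))) = Add(3, Mul(Add(Pow(Add(233, -5), 2), -216076), Rational(1, 141061))) = Add(3, Mul(Add(Pow(228, 2), -216076), Rational(1, 141061))) = Add(3, Mul(Add(51984, -216076), Rational(1, 141061))) = Add(3, Mul(-164092, Rational(1, 141061))) = Add(3, Rational(-164092, 141061)) = Rational(259091, 141061) ≈ 1.8367)
Add(-260060, Mul(-1, G)) = Add(-260060, Mul(-1, Rational(259091, 141061))) = Add(-260060, Rational(-259091, 141061)) = Rational(-36684582751, 141061)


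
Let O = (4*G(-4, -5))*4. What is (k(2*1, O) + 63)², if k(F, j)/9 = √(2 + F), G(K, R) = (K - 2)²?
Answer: 6561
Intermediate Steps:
G(K, R) = (-2 + K)²
O = 576 (O = (4*(-2 - 4)²)*4 = (4*(-6)²)*4 = (4*36)*4 = 144*4 = 576)
k(F, j) = 9*√(2 + F)
(k(2*1, O) + 63)² = (9*√(2 + 2*1) + 63)² = (9*√(2 + 2) + 63)² = (9*√4 + 63)² = (9*2 + 63)² = (18 + 63)² = 81² = 6561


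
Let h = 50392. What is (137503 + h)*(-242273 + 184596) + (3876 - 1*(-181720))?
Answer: -10837034319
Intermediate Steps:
(137503 + h)*(-242273 + 184596) + (3876 - 1*(-181720)) = (137503 + 50392)*(-242273 + 184596) + (3876 - 1*(-181720)) = 187895*(-57677) + (3876 + 181720) = -10837219915 + 185596 = -10837034319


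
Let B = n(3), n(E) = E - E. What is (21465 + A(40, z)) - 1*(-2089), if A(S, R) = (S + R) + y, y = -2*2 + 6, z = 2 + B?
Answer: 23598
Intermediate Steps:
n(E) = 0
B = 0
z = 2 (z = 2 + 0 = 2)
y = 2 (y = -4 + 6 = 2)
A(S, R) = 2 + R + S (A(S, R) = (S + R) + 2 = (R + S) + 2 = 2 + R + S)
(21465 + A(40, z)) - 1*(-2089) = (21465 + (2 + 2 + 40)) - 1*(-2089) = (21465 + 44) + 2089 = 21509 + 2089 = 23598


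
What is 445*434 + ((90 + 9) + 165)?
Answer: 193394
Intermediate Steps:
445*434 + ((90 + 9) + 165) = 193130 + (99 + 165) = 193130 + 264 = 193394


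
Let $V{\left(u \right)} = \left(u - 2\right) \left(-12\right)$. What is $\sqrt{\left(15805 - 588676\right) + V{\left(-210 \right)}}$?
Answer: $i \sqrt{570327} \approx 755.2 i$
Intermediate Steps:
$V{\left(u \right)} = 24 - 12 u$ ($V{\left(u \right)} = \left(-2 + u\right) \left(-12\right) = 24 - 12 u$)
$\sqrt{\left(15805 - 588676\right) + V{\left(-210 \right)}} = \sqrt{\left(15805 - 588676\right) + \left(24 - -2520\right)} = \sqrt{\left(15805 - 588676\right) + \left(24 + 2520\right)} = \sqrt{-572871 + 2544} = \sqrt{-570327} = i \sqrt{570327}$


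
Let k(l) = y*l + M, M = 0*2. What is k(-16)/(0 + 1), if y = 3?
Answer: -48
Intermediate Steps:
M = 0
k(l) = 3*l (k(l) = 3*l + 0 = 3*l)
k(-16)/(0 + 1) = (3*(-16))/(0 + 1) = -48/1 = -48*1 = -48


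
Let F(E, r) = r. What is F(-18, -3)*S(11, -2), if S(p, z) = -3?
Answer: 9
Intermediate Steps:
F(-18, -3)*S(11, -2) = -3*(-3) = 9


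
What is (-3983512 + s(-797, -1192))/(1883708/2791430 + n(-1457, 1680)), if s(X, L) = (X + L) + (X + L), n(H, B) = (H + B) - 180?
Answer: -5565399605350/60957599 ≈ -91300.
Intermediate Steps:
n(H, B) = -180 + B + H (n(H, B) = (B + H) - 180 = -180 + B + H)
s(X, L) = 2*L + 2*X (s(X, L) = (L + X) + (L + X) = 2*L + 2*X)
(-3983512 + s(-797, -1192))/(1883708/2791430 + n(-1457, 1680)) = (-3983512 + (2*(-1192) + 2*(-797)))/(1883708/2791430 + (-180 + 1680 - 1457)) = (-3983512 + (-2384 - 1594))/(1883708*(1/2791430) + 43) = (-3983512 - 3978)/(941854/1395715 + 43) = -3987490/60957599/1395715 = -3987490*1395715/60957599 = -5565399605350/60957599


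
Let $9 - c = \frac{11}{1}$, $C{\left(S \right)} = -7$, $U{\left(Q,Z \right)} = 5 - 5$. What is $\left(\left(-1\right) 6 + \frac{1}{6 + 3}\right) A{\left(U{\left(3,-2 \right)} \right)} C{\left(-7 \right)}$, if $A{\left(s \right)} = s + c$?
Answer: $- \frac{742}{9} \approx -82.444$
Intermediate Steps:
$U{\left(Q,Z \right)} = 0$ ($U{\left(Q,Z \right)} = 5 - 5 = 0$)
$c = -2$ ($c = 9 - \frac{11}{1} = 9 - 11 \cdot 1 = 9 - 11 = -2$)
$A{\left(s \right)} = -2 + s$ ($A{\left(s \right)} = s - 2 = -2 + s$)
$\left(\left(-1\right) 6 + \frac{1}{6 + 3}\right) A{\left(U{\left(3,-2 \right)} \right)} C{\left(-7 \right)} = \left(\left(-1\right) 6 + \frac{1}{6 + 3}\right) \left(-2 + 0\right) \left(-7\right) = \left(-6 + \frac{1}{9}\right) \left(-2\right) \left(-7\right) = \left(- \frac{53}{9}\right) \left(-2\right) \left(-7\right) = \frac{106}{9} \left(-7\right) = - \frac{742}{9}$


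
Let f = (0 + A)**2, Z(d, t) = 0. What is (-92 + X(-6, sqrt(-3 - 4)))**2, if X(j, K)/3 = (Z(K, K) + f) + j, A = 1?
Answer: 11449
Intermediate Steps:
f = 1 (f = (0 + 1)**2 = 1**2 = 1)
X(j, K) = 3 + 3*j (X(j, K) = 3*((0 + 1) + j) = 3*(1 + j) = 3 + 3*j)
(-92 + X(-6, sqrt(-3 - 4)))**2 = (-92 + (3 + 3*(-6)))**2 = (-92 + (3 - 18))**2 = (-92 - 15)**2 = (-107)**2 = 11449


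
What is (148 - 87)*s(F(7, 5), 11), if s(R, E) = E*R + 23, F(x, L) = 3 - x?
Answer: -1281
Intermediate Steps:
s(R, E) = 23 + E*R
(148 - 87)*s(F(7, 5), 11) = (148 - 87)*(23 + 11*(3 - 1*7)) = 61*(23 + 11*(3 - 7)) = 61*(23 + 11*(-4)) = 61*(23 - 44) = 61*(-21) = -1281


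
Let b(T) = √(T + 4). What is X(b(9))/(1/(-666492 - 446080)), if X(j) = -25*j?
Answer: 27814300*√13 ≈ 1.0029e+8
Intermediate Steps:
b(T) = √(4 + T)
X(b(9))/(1/(-666492 - 446080)) = (-25*√(4 + 9))/(1/(-666492 - 446080)) = (-25*√13)/(1/(-1112572)) = (-25*√13)/(-1/1112572) = -25*√13*(-1112572) = 27814300*√13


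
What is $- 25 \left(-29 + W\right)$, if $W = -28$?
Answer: $1425$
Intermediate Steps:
$- 25 \left(-29 + W\right) = - 25 \left(-29 - 28\right) = \left(-25\right) \left(-57\right) = 1425$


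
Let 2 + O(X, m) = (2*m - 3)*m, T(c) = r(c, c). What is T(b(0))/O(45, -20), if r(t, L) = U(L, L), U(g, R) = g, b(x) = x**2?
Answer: 0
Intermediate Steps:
r(t, L) = L
T(c) = c
O(X, m) = -2 + m*(-3 + 2*m) (O(X, m) = -2 + (2*m - 3)*m = -2 + (-3 + 2*m)*m = -2 + m*(-3 + 2*m))
T(b(0))/O(45, -20) = 0**2/(-2 - 3*(-20) + 2*(-20)**2) = 0/(-2 + 60 + 2*400) = 0/(-2 + 60 + 800) = 0/858 = 0*(1/858) = 0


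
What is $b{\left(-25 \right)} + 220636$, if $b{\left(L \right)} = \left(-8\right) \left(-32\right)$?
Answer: $220892$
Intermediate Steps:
$b{\left(L \right)} = 256$
$b{\left(-25 \right)} + 220636 = 256 + 220636 = 220892$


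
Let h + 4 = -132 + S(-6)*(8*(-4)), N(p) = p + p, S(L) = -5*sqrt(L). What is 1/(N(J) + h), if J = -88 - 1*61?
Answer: -217/170978 - 40*I*sqrt(6)/85489 ≈ -0.0012692 - 0.0011461*I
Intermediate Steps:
J = -149 (J = -88 - 61 = -149)
N(p) = 2*p
h = -136 + 160*I*sqrt(6) (h = -4 + (-132 + (-5*I*sqrt(6))*(8*(-4))) = -4 + (-132 - 5*I*sqrt(6)*(-32)) = -4 + (-132 + 160*I*sqrt(6)) = -136 + 160*I*sqrt(6) ≈ -136.0 + 391.92*I)
1/(N(J) + h) = 1/(2*(-149) + (-136 + 160*I*sqrt(6))) = 1/(-298 + (-136 + 160*I*sqrt(6))) = 1/(-434 + 160*I*sqrt(6))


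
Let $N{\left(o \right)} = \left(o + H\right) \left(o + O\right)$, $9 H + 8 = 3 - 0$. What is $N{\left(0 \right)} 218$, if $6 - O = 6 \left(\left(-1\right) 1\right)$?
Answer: $- \frac{4360}{3} \approx -1453.3$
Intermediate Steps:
$O = 12$ ($O = 6 - 6 \left(\left(-1\right) 1\right) = 6 - 6 \left(-1\right) = 6 - -6 = 6 + 6 = 12$)
$H = - \frac{5}{9}$ ($H = - \frac{8}{9} + \frac{3 - 0}{9} = - \frac{8}{9} + \frac{3 + 0}{9} = - \frac{8}{9} + \frac{1}{9} \cdot 3 = - \frac{8}{9} + \frac{1}{3} = - \frac{5}{9} \approx -0.55556$)
$N{\left(o \right)} = \left(12 + o\right) \left(- \frac{5}{9} + o\right)$ ($N{\left(o \right)} = \left(o - \frac{5}{9}\right) \left(o + 12\right) = \left(- \frac{5}{9} + o\right) \left(12 + o\right) = \left(12 + o\right) \left(- \frac{5}{9} + o\right)$)
$N{\left(0 \right)} 218 = \left(- \frac{20}{3} + 0^{2} + \frac{103}{9} \cdot 0\right) 218 = \left(- \frac{20}{3} + 0 + 0\right) 218 = \left(- \frac{20}{3}\right) 218 = - \frac{4360}{3}$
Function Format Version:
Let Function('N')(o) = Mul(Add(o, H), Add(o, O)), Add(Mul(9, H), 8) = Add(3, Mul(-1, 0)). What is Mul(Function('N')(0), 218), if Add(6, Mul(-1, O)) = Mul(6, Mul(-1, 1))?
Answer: Rational(-4360, 3) ≈ -1453.3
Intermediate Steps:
O = 12 (O = Add(6, Mul(-1, Mul(6, Mul(-1, 1)))) = Add(6, Mul(-1, Mul(6, -1))) = Add(6, Mul(-1, -6)) = Add(6, 6) = 12)
H = Rational(-5, 9) (H = Add(Rational(-8, 9), Mul(Rational(1, 9), Add(3, Mul(-1, 0)))) = Add(Rational(-8, 9), Mul(Rational(1, 9), Add(3, 0))) = Add(Rational(-8, 9), Mul(Rational(1, 9), 3)) = Add(Rational(-8, 9), Rational(1, 3)) = Rational(-5, 9) ≈ -0.55556)
Function('N')(o) = Mul(Add(12, o), Add(Rational(-5, 9), o)) (Function('N')(o) = Mul(Add(o, Rational(-5, 9)), Add(o, 12)) = Mul(Add(Rational(-5, 9), o), Add(12, o)) = Mul(Add(12, o), Add(Rational(-5, 9), o)))
Mul(Function('N')(0), 218) = Mul(Add(Rational(-20, 3), Pow(0, 2), Mul(Rational(103, 9), 0)), 218) = Mul(Add(Rational(-20, 3), 0, 0), 218) = Mul(Rational(-20, 3), 218) = Rational(-4360, 3)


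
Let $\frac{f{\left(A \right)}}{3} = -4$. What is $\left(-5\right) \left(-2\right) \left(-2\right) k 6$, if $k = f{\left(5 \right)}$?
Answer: $1440$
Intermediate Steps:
$f{\left(A \right)} = -12$ ($f{\left(A \right)} = 3 \left(-4\right) = -12$)
$k = -12$
$\left(-5\right) \left(-2\right) \left(-2\right) k 6 = \left(-5\right) \left(-2\right) \left(-2\right) \left(-12\right) 6 = 10 \left(-2\right) \left(-12\right) 6 = \left(-20\right) \left(-12\right) 6 = 240 \cdot 6 = 1440$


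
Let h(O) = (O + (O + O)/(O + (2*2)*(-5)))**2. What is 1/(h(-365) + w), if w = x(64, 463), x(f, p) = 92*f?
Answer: 5929/816615633 ≈ 7.2605e-6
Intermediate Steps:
h(O) = (O + 2*O/(-20 + O))**2 (h(O) = (O + (2*O)/(O + 4*(-5)))**2 = (O + (2*O)/(O - 20))**2 = (O + (2*O)/(-20 + O))**2 = (O + 2*O/(-20 + O))**2)
w = 5888 (w = 92*64 = 5888)
1/(h(-365) + w) = 1/((-365)**2*(-18 - 365)**2/(-20 - 365)**2 + 5888) = 1/(133225*(-383)**2/(-385)**2 + 5888) = 1/(133225*(1/148225)*146689 + 5888) = 1/(781705681/5929 + 5888) = 1/(816615633/5929) = 5929/816615633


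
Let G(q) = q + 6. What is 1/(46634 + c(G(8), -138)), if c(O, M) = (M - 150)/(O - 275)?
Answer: 29/1352418 ≈ 2.1443e-5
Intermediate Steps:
G(q) = 6 + q
c(O, M) = (-150 + M)/(-275 + O)
1/(46634 + c(G(8), -138)) = 1/(46634 + (-150 - 138)/(-275 + (6 + 8))) = 1/(46634 - 288/(-275 + 14)) = 1/(46634 - 288/(-261)) = 1/(46634 - 1/261*(-288)) = 1/(46634 + 32/29) = 1/(1352418/29) = 29/1352418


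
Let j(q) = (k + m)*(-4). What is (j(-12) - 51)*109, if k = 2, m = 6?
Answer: -9047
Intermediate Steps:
j(q) = -32 (j(q) = (2 + 6)*(-4) = 8*(-4) = -32)
(j(-12) - 51)*109 = (-32 - 51)*109 = -83*109 = -9047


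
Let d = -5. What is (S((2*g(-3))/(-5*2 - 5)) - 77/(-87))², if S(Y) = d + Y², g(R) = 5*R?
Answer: 100/7569 ≈ 0.013212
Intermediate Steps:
S(Y) = -5 + Y²
(S((2*g(-3))/(-5*2 - 5)) - 77/(-87))² = ((-5 + ((2*(5*(-3)))/(-5*2 - 5))²) - 77/(-87))² = ((-5 + ((2*(-15))/(-10 - 5))²) - 77*(-1/87))² = ((-5 + (-30/(-15))²) + 77/87)² = ((-5 + (-30*(-1/15))²) + 77/87)² = ((-5 + 2²) + 77/87)² = ((-5 + 4) + 77/87)² = (-1 + 77/87)² = (-10/87)² = 100/7569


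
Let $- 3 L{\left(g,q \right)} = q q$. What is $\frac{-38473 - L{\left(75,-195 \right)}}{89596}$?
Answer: $- \frac{12899}{44798} \approx -0.28794$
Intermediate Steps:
$L{\left(g,q \right)} = - \frac{q^{2}}{3}$ ($L{\left(g,q \right)} = - \frac{q q}{3} = - \frac{q^{2}}{3}$)
$\frac{-38473 - L{\left(75,-195 \right)}}{89596} = \frac{-38473 - - \frac{\left(-195\right)^{2}}{3}}{89596} = \left(-38473 - \left(- \frac{1}{3}\right) 38025\right) \frac{1}{89596} = \left(-38473 - -12675\right) \frac{1}{89596} = \left(-38473 + 12675\right) \frac{1}{89596} = \left(-25798\right) \frac{1}{89596} = - \frac{12899}{44798}$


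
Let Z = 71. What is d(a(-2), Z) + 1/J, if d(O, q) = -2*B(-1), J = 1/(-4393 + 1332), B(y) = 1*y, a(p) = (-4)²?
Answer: -3059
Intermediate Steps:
a(p) = 16
B(y) = y
J = -1/3061 (J = 1/(-3061) = -1/3061 ≈ -0.00032669)
d(O, q) = 2 (d(O, q) = -2*(-1) = 2)
d(a(-2), Z) + 1/J = 2 + 1/(-1/3061) = 2 - 3061 = -3059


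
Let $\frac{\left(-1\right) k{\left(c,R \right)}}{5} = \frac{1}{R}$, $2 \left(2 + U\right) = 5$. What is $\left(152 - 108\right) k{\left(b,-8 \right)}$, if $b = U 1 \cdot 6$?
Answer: $\frac{55}{2} \approx 27.5$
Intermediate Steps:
$U = \frac{1}{2}$ ($U = -2 + \frac{1}{2} \cdot 5 = -2 + \frac{5}{2} = \frac{1}{2} \approx 0.5$)
$b = 3$ ($b = \frac{1}{2} \cdot 1 \cdot 6 = \frac{1}{2} \cdot 6 = 3$)
$k{\left(c,R \right)} = - \frac{5}{R}$
$\left(152 - 108\right) k{\left(b,-8 \right)} = \left(152 - 108\right) \left(- \frac{5}{-8}\right) = 44 \left(\left(-5\right) \left(- \frac{1}{8}\right)\right) = 44 \cdot \frac{5}{8} = \frac{55}{2}$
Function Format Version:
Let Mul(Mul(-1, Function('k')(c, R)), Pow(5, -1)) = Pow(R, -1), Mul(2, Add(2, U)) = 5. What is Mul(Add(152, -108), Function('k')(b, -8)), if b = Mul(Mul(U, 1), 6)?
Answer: Rational(55, 2) ≈ 27.500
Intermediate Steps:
U = Rational(1, 2) (U = Add(-2, Mul(Rational(1, 2), 5)) = Add(-2, Rational(5, 2)) = Rational(1, 2) ≈ 0.50000)
b = 3 (b = Mul(Mul(Rational(1, 2), 1), 6) = Mul(Rational(1, 2), 6) = 3)
Function('k')(c, R) = Mul(-5, Pow(R, -1))
Mul(Add(152, -108), Function('k')(b, -8)) = Mul(Add(152, -108), Mul(-5, Pow(-8, -1))) = Mul(44, Mul(-5, Rational(-1, 8))) = Mul(44, Rational(5, 8)) = Rational(55, 2)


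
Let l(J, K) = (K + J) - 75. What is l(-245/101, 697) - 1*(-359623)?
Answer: 36384500/101 ≈ 3.6024e+5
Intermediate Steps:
l(J, K) = -75 + J + K (l(J, K) = (J + K) - 75 = -75 + J + K)
l(-245/101, 697) - 1*(-359623) = (-75 - 245/101 + 697) - 1*(-359623) = (-75 - 245*1/101 + 697) + 359623 = (-75 - 245/101 + 697) + 359623 = 62577/101 + 359623 = 36384500/101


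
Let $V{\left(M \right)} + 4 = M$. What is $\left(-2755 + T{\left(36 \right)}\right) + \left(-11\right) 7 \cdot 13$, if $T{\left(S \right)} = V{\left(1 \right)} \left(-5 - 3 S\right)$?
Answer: $-3417$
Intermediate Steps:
$V{\left(M \right)} = -4 + M$
$T{\left(S \right)} = 15 + 9 S$ ($T{\left(S \right)} = \left(-4 + 1\right) \left(-5 - 3 S\right) = - 3 \left(-5 - 3 S\right) = 15 + 9 S$)
$\left(-2755 + T{\left(36 \right)}\right) + \left(-11\right) 7 \cdot 13 = \left(-2755 + \left(15 + 9 \cdot 36\right)\right) + \left(-11\right) 7 \cdot 13 = \left(-2755 + \left(15 + 324\right)\right) - 1001 = \left(-2755 + 339\right) - 1001 = -2416 - 1001 = -3417$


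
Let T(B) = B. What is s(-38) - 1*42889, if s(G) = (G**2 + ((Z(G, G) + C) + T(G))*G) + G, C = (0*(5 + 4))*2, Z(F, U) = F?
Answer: -38595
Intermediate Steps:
C = 0 (C = (0*9)*2 = 0*2 = 0)
s(G) = G + 3*G**2 (s(G) = (G**2 + ((G + 0) + G)*G) + G = (G**2 + (G + G)*G) + G = (G**2 + (2*G)*G) + G = (G**2 + 2*G**2) + G = 3*G**2 + G = G + 3*G**2)
s(-38) - 1*42889 = -38*(1 + 3*(-38)) - 1*42889 = -38*(1 - 114) - 42889 = -38*(-113) - 42889 = 4294 - 42889 = -38595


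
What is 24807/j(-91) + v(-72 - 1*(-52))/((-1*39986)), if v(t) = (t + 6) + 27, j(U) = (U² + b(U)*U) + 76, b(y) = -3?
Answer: 247955128/86269795 ≈ 2.8742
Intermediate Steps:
j(U) = 76 + U² - 3*U (j(U) = (U² - 3*U) + 76 = 76 + U² - 3*U)
v(t) = 33 + t (v(t) = (6 + t) + 27 = 33 + t)
24807/j(-91) + v(-72 - 1*(-52))/((-1*39986)) = 24807/(76 + (-91)² - 3*(-91)) + (33 + (-72 - 1*(-52)))/((-1*39986)) = 24807/(76 + 8281 + 273) + (33 + (-72 + 52))/(-39986) = 24807/8630 + (33 - 20)*(-1/39986) = 24807*(1/8630) + 13*(-1/39986) = 24807/8630 - 13/39986 = 247955128/86269795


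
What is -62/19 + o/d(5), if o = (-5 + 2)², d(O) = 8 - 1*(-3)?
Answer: -511/209 ≈ -2.4450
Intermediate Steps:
d(O) = 11 (d(O) = 8 + 3 = 11)
o = 9 (o = (-3)² = 9)
-62/19 + o/d(5) = -62/19 + 9/11 = -511/209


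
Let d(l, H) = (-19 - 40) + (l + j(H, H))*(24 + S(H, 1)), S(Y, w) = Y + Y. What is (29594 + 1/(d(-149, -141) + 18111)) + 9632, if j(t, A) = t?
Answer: 3642997073/92872 ≈ 39226.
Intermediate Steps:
S(Y, w) = 2*Y
d(l, H) = -59 + (24 + 2*H)*(H + l) (d(l, H) = (-19 - 40) + (l + H)*(24 + 2*H) = -59 + (H + l)*(24 + 2*H) = -59 + (24 + 2*H)*(H + l))
(29594 + 1/(d(-149, -141) + 18111)) + 9632 = (29594 + 1/((-59 + 2*(-141)**2 + 24*(-141) + 24*(-149) + 2*(-141)*(-149)) + 18111)) + 9632 = (29594 + 1/((-59 + 2*19881 - 3384 - 3576 + 42018) + 18111)) + 9632 = (29594 + 1/((-59 + 39762 - 3384 - 3576 + 42018) + 18111)) + 9632 = (29594 + 1/(74761 + 18111)) + 9632 = (29594 + 1/92872) + 9632 = 2748453969/92872 + 9632 = 3642997073/92872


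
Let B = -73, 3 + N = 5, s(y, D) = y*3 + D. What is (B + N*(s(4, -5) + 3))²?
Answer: 2809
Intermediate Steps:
s(y, D) = D + 3*y (s(y, D) = 3*y + D = D + 3*y)
N = 2 (N = -3 + 5 = 2)
(B + N*(s(4, -5) + 3))² = (-73 + 2*((-5 + 3*4) + 3))² = (-73 + 2*((-5 + 12) + 3))² = (-73 + 2*(7 + 3))² = (-73 + 2*10)² = (-73 + 20)² = (-53)² = 2809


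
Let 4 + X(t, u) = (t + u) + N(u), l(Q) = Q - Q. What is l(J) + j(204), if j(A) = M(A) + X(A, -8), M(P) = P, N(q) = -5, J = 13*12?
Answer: 391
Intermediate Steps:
J = 156
l(Q) = 0
X(t, u) = -9 + t + u (X(t, u) = -4 + ((t + u) - 5) = -4 + (-5 + t + u) = -9 + t + u)
j(A) = -17 + 2*A (j(A) = A + (-9 + A - 8) = A + (-17 + A) = -17 + 2*A)
l(J) + j(204) = 0 + (-17 + 2*204) = 0 + (-17 + 408) = 0 + 391 = 391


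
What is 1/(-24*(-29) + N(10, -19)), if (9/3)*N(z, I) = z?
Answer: 3/2098 ≈ 0.0014299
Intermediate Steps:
N(z, I) = z/3
1/(-24*(-29) + N(10, -19)) = 1/(-24*(-29) + (1/3)*10) = 1/(696 + 10/3) = 1/(2098/3) = 3/2098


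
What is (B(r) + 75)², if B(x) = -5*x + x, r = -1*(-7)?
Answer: 2209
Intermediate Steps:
r = 7
B(x) = -4*x
(B(r) + 75)² = (-4*7 + 75)² = (-28 + 75)² = 47² = 2209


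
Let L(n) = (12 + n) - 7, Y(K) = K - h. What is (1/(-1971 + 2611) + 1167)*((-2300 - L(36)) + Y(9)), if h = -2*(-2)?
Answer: -54522313/20 ≈ -2.7261e+6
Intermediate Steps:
h = 4
Y(K) = -4 + K (Y(K) = K - 1*4 = K - 4 = -4 + K)
L(n) = 5 + n
(1/(-1971 + 2611) + 1167)*((-2300 - L(36)) + Y(9)) = (1/(-1971 + 2611) + 1167)*((-2300 - (5 + 36)) + (-4 + 9)) = (1/640 + 1167)*((-2300 - 1*41) + 5) = (1/640 + 1167)*((-2300 - 41) + 5) = 746881*(-2341 + 5)/640 = (746881/640)*(-2336) = -54522313/20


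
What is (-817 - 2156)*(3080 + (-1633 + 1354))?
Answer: -8327373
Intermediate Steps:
(-817 - 2156)*(3080 + (-1633 + 1354)) = -2973*(3080 - 279) = -2973*2801 = -8327373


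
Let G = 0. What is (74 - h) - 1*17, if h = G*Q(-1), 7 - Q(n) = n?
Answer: 57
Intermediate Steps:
Q(n) = 7 - n
h = 0 (h = 0*(7 - 1*(-1)) = 0*(7 + 1) = 0*8 = 0)
(74 - h) - 1*17 = (74 - 1*0) - 1*17 = (74 + 0) - 17 = 74 - 17 = 57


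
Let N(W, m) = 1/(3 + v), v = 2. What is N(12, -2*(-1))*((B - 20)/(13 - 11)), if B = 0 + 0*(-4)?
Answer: -2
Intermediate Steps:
B = 0 (B = 0 + 0 = 0)
N(W, m) = ⅕ (N(W, m) = 1/(3 + 2) = 1/5 = ⅕)
N(12, -2*(-1))*((B - 20)/(13 - 11)) = ((0 - 20)/(13 - 11))/5 = (-20/2)/5 = (-20*½)/5 = (⅕)*(-10) = -2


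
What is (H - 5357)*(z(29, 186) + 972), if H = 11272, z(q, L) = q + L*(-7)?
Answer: -1780415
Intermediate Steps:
z(q, L) = q - 7*L
(H - 5357)*(z(29, 186) + 972) = (11272 - 5357)*((29 - 7*186) + 972) = 5915*((29 - 1302) + 972) = 5915*(-1273 + 972) = 5915*(-301) = -1780415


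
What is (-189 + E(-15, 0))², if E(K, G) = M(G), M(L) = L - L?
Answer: 35721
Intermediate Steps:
M(L) = 0
E(K, G) = 0
(-189 + E(-15, 0))² = (-189 + 0)² = (-189)² = 35721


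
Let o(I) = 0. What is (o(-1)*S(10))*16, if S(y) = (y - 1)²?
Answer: 0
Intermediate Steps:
S(y) = (-1 + y)²
(o(-1)*S(10))*16 = (0*(-1 + 10)²)*16 = (0*9²)*16 = (0*81)*16 = 0*16 = 0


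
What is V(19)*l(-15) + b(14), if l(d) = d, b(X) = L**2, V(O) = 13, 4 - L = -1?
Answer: -170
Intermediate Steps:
L = 5 (L = 4 - 1*(-1) = 4 + 1 = 5)
b(X) = 25 (b(X) = 5**2 = 25)
V(19)*l(-15) + b(14) = 13*(-15) + 25 = -195 + 25 = -170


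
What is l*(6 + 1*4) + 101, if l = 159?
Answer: 1691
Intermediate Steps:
l*(6 + 1*4) + 101 = 159*(6 + 1*4) + 101 = 159*(6 + 4) + 101 = 159*10 + 101 = 1590 + 101 = 1691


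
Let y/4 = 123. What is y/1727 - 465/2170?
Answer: 1707/24178 ≈ 0.070601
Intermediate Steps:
y = 492 (y = 4*123 = 492)
y/1727 - 465/2170 = 492/1727 - 465/2170 = 492*(1/1727) - 465*1/2170 = 492/1727 - 3/14 = 1707/24178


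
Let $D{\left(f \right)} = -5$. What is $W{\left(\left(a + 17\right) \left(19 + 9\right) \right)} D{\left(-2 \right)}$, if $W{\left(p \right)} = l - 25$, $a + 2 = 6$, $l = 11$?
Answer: $70$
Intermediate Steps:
$a = 4$ ($a = -2 + 6 = 4$)
$W{\left(p \right)} = -14$ ($W{\left(p \right)} = 11 - 25 = -14$)
$W{\left(\left(a + 17\right) \left(19 + 9\right) \right)} D{\left(-2 \right)} = \left(-14\right) \left(-5\right) = 70$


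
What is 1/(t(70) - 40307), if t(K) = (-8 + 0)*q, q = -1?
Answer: -1/40299 ≈ -2.4815e-5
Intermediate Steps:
t(K) = 8 (t(K) = (-8 + 0)*(-1) = -8*(-1) = 8)
1/(t(70) - 40307) = 1/(8 - 40307) = 1/(-40299) = -1/40299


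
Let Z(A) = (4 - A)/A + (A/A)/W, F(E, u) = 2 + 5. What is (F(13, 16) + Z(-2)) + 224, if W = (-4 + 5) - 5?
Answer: 911/4 ≈ 227.75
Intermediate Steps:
W = -4 (W = 1 - 5 = -4)
F(E, u) = 7
Z(A) = -¼ + (4 - A)/A (Z(A) = (4 - A)/A + (A/A)/(-4) = (4 - A)/A + 1*(-¼) = (4 - A)/A - ¼ = -¼ + (4 - A)/A)
(F(13, 16) + Z(-2)) + 224 = (7 + (-5/4 + 4/(-2))) + 224 = (7 + (-5/4 + 4*(-½))) + 224 = (7 + (-5/4 - 2)) + 224 = (7 - 13/4) + 224 = 15/4 + 224 = 911/4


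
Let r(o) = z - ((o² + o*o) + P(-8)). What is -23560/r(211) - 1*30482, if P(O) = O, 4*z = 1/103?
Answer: -1118131230654/36682007 ≈ -30482.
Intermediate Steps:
z = 1/412 (z = (¼)/103 = (¼)*(1/103) = 1/412 ≈ 0.0024272)
r(o) = 3297/412 - 2*o² (r(o) = 1/412 - ((o² + o*o) - 8) = 1/412 - ((o² + o²) - 8) = 1/412 - (2*o² - 8) = 1/412 - (-8 + 2*o²) = 1/412 + (8 - 2*o²) = 3297/412 - 2*o²)
-23560/r(211) - 1*30482 = -23560/(3297/412 - 2*211²) - 1*30482 = -23560/(3297/412 - 2*44521) - 30482 = -23560/(3297/412 - 89042) - 30482 = -23560/(-36682007/412) - 30482 = -23560*(-412/36682007) - 30482 = 9706720/36682007 - 30482 = -1118131230654/36682007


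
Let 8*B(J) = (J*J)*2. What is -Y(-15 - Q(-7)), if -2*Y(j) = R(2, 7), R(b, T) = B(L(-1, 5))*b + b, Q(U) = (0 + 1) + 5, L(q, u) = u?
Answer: 29/4 ≈ 7.2500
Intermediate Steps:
Q(U) = 6 (Q(U) = 1 + 5 = 6)
B(J) = J²/4 (B(J) = ((J*J)*2)/8 = (J²*2)/8 = (2*J²)/8 = J²/4)
R(b, T) = 29*b/4 (R(b, T) = ((¼)*5²)*b + b = ((¼)*25)*b + b = 25*b/4 + b = 29*b/4)
Y(j) = -29/4 (Y(j) = -29*2/8 = -½*29/2 = -29/4)
-Y(-15 - Q(-7)) = -1*(-29/4) = 29/4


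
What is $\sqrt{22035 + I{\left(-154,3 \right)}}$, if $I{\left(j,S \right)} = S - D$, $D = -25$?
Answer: $\sqrt{22063} \approx 148.54$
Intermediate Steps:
$I{\left(j,S \right)} = 25 + S$ ($I{\left(j,S \right)} = S - -25 = S + 25 = 25 + S$)
$\sqrt{22035 + I{\left(-154,3 \right)}} = \sqrt{22035 + \left(25 + 3\right)} = \sqrt{22035 + 28} = \sqrt{22063}$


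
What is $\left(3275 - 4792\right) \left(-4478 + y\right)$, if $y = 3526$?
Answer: $1444184$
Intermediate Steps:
$\left(3275 - 4792\right) \left(-4478 + y\right) = \left(3275 - 4792\right) \left(-4478 + 3526\right) = \left(-1517\right) \left(-952\right) = 1444184$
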